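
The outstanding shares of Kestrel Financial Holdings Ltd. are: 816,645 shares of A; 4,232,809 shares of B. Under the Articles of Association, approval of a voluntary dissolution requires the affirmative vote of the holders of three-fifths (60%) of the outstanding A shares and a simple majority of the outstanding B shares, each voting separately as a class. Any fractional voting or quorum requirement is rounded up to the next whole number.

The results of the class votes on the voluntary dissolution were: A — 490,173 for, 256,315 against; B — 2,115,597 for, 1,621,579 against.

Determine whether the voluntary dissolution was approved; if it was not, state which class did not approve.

Not approved — the B shares did not give the required vote.

A: 3/5 of 816645 = 489987; 489,987 required, 490,173 in favor — approved.
B: a majority of 4232809 is 2116405; 2,116,405 required, 2,115,597 in favor — not approved.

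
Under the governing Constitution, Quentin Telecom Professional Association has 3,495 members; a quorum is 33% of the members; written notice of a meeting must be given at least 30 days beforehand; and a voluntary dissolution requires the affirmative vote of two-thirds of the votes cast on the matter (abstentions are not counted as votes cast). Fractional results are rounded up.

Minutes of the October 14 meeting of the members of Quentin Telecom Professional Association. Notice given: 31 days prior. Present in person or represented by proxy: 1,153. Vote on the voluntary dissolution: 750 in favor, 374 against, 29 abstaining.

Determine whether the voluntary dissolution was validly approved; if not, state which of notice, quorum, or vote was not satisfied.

Invalid — quorum requirement not satisfied.

Notice: 31 days given; 30 required. Satisfied.
Quorum: 33% of 3,495 = 1,153.35, rounded up to 1,154; 1,153 present. Not satisfied.
Vote: requires two-thirds of the votes cast (1,153 − 29 abstaining = 1,124); 2/3 of 1124 = 749.33, rounded up to 750, so 750 needed; 750 in favor. Satisfied.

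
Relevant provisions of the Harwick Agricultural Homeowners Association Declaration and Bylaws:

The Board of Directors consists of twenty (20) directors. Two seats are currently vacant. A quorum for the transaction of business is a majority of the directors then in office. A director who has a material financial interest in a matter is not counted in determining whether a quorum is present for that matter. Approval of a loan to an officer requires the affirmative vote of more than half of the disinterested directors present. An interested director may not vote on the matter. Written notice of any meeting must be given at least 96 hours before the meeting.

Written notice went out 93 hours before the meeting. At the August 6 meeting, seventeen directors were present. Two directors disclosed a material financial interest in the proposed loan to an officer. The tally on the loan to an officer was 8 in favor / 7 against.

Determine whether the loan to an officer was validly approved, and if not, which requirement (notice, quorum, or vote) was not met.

Notice: 93 hours given; 96 required (93 < 96). Not satisfied.
Quorum: 17 present, but the 2 interested directors do not count, leaving 15. Quorum is 10. Satisfied.
Vote: the loan to an officer requires a majority of the disinterested directors present (17 − 2 = 15). A majority of 15 is 8, so 8 affirmative votes are needed; 8 voted in favor. Satisfied.

Invalid — notice requirement not satisfied.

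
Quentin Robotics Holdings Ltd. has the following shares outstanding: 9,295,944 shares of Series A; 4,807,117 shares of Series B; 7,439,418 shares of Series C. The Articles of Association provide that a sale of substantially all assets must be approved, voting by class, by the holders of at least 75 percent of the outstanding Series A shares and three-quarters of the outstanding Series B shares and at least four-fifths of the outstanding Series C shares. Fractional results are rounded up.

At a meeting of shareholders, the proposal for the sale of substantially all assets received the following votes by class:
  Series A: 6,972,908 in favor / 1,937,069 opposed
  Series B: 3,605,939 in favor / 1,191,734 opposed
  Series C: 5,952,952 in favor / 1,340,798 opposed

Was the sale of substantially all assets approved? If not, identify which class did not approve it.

Approved — every class gave the required vote.

Series A: 3/4 of 9295944 = 6971958; 6,971,958 required, 6,972,908 in favor — approved.
Series B: 3/4 of 4807117 = 3605337.75, rounded up to 3605338; 3,605,338 required, 3,605,939 in favor — approved.
Series C: 4/5 of 7439418 = 5951534.40, rounded up to 5951535; 5,951,535 required, 5,952,952 in favor — approved.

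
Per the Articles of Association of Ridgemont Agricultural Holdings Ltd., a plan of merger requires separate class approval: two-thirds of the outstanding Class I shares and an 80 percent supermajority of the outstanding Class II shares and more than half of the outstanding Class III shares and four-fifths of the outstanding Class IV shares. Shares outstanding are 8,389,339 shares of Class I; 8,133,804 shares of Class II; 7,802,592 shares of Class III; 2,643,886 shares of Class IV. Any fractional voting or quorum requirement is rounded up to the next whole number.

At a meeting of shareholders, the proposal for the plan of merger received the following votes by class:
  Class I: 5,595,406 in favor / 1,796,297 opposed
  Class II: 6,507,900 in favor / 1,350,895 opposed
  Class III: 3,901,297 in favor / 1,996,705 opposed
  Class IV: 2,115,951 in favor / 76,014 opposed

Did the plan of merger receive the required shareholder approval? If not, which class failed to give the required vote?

Class I: 2/3 of 8389339 = 5592892.67, rounded up to 5592893; 5,592,893 required, 5,595,406 in favor — approved.
Class II: 4/5 of 8133804 = 6507043.20, rounded up to 6507044; 6,507,044 required, 6,507,900 in favor — approved.
Class III: a majority of 7802592 is 3901297; 3,901,297 required, 3,901,297 in favor — approved.
Class IV: 4/5 of 2643886 = 2115108.80, rounded up to 2115109; 2,115,109 required, 2,115,951 in favor — approved.

Approved — every class gave the required vote.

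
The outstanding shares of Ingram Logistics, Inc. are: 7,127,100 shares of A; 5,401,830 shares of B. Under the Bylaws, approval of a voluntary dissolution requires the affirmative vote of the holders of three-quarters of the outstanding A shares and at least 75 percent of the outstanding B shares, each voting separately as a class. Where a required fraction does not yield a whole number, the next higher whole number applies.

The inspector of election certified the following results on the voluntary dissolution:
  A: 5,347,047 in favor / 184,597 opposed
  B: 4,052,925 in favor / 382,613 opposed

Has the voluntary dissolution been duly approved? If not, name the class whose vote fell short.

A: 3/4 of 7127100 = 5345325; 5,345,325 required, 5,347,047 in favor — approved.
B: 3/4 of 5401830 = 4051372.50, rounded up to 4051373; 4,051,373 required, 4,052,925 in favor — approved.

Approved — every class gave the required vote.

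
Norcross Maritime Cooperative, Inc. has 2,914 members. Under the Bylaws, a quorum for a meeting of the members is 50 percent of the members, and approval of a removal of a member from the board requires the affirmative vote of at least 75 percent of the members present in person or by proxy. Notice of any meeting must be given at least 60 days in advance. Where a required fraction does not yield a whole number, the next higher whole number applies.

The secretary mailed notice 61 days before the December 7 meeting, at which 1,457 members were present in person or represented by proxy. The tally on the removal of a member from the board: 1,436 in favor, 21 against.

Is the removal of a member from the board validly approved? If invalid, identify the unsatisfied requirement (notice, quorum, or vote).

Valid — all requirements satisfied.

Notice: 61 days given; 60 required. Satisfied.
Quorum: 50% of 2,914 = 1,457; 1,457 present. Satisfied.
Vote: requires three-fourths of those present (1,457); 3/4 of 1457 = 1092.75, rounded up to 1093, so 1,093 needed; 1,436 in favor. Satisfied.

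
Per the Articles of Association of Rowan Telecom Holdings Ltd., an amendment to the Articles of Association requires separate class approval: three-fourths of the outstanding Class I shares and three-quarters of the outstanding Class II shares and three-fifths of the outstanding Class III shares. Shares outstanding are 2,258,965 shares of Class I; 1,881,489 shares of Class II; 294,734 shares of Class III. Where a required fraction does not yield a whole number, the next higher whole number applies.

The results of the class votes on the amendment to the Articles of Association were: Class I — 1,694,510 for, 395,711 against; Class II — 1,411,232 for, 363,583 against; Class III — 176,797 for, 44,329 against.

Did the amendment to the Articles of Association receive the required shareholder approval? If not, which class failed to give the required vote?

Class I: 3/4 of 2258965 = 1694223.75, rounded up to 1694224; 1,694,224 required, 1,694,510 in favor — approved.
Class II: 3/4 of 1881489 = 1411116.75, rounded up to 1411117; 1,411,117 required, 1,411,232 in favor — approved.
Class III: 3/5 of 294734 = 176840.40, rounded up to 176841; 176,841 required, 176,797 in favor — not approved.

Not approved — the Class III shares did not give the required vote.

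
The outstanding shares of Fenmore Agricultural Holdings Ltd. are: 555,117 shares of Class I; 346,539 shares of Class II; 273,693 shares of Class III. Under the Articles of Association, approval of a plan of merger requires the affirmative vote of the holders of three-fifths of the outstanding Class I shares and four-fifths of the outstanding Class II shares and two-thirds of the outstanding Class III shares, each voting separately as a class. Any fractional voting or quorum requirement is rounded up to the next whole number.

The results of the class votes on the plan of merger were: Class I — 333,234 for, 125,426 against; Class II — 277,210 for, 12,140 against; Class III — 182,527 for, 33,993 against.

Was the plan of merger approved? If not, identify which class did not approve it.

Not approved — the Class II shares did not give the required vote.

Class I: 3/5 of 555117 = 333070.20, rounded up to 333071; 333,071 required, 333,234 in favor — approved.
Class II: 4/5 of 346539 = 277231.20, rounded up to 277232; 277,232 required, 277,210 in favor — not approved.
Class III: 2/3 of 273693 = 182462; 182,462 required, 182,527 in favor — approved.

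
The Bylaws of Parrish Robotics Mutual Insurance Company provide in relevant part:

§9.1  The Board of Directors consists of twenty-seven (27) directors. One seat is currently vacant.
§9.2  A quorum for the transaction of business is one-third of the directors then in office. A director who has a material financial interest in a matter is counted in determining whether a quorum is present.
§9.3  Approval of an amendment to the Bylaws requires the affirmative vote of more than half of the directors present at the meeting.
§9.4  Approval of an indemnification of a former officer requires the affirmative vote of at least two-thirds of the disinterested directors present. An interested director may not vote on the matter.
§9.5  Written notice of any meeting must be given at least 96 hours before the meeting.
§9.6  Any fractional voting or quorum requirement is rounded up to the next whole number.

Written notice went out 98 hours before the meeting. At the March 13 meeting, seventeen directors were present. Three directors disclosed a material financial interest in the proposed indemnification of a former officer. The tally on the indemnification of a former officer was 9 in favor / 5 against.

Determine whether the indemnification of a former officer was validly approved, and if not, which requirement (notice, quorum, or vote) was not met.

Invalid — vote requirement not satisfied.

Notice: 98 hours given; 96 required (98 ≥ 96). Satisfied.
Quorum: 17 present (interested directors count toward quorum); quorum is 9. Satisfied.
Vote: the indemnification of a former officer requires two-thirds of the disinterested directors present (17 − 3 = 14). 2/3 of 14 = 9.33, rounded up to 10, so 10 affirmative votes are needed; 9 voted in favor. Not satisfied.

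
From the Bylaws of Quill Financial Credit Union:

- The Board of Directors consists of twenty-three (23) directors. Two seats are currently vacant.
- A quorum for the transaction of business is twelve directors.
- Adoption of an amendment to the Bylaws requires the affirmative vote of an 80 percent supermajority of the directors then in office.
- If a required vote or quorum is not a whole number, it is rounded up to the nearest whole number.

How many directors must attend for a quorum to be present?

The quorum is fixed at 12.

12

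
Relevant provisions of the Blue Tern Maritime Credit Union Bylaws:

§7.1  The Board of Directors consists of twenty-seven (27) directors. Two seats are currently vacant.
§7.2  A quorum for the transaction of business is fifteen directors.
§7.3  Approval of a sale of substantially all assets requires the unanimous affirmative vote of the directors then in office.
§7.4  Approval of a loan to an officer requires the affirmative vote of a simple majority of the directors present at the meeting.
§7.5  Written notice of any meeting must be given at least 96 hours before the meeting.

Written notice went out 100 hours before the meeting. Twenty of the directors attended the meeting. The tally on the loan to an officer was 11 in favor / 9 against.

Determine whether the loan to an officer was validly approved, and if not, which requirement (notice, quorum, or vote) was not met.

Notice: 100 hours given; 96 required (100 ≥ 96). Satisfied.
Quorum: 20 present; quorum is 15. Satisfied.
Vote: the loan to an officer requires a majority of the directors present (20). A majority of 20 is 11, so 11 affirmative votes are needed; 11 voted in favor. Satisfied.

Valid — all requirements satisfied.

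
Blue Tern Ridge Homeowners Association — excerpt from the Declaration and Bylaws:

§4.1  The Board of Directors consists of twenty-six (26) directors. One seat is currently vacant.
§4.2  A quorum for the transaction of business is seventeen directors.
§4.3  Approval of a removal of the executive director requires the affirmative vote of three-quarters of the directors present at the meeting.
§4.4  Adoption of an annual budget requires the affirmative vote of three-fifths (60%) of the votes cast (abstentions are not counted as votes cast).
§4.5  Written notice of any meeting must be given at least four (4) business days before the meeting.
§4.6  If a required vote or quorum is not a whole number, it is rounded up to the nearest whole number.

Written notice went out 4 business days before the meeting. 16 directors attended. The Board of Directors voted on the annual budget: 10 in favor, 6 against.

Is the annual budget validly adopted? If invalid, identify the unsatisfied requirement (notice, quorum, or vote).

Notice: 4 business days given; 4 required (4 ≥ 4). Satisfied.
Quorum: 16 present; quorum is 17. Not satisfied.
Vote: the annual budget requires three-fifths of the votes cast (16). 3/5 of 16 = 9.60, rounded up to 10, so 10 affirmative votes are needed; 10 voted in favor. Satisfied. (Moot — without a quorum no business can be validly transacted.)

Invalid — quorum requirement not satisfied.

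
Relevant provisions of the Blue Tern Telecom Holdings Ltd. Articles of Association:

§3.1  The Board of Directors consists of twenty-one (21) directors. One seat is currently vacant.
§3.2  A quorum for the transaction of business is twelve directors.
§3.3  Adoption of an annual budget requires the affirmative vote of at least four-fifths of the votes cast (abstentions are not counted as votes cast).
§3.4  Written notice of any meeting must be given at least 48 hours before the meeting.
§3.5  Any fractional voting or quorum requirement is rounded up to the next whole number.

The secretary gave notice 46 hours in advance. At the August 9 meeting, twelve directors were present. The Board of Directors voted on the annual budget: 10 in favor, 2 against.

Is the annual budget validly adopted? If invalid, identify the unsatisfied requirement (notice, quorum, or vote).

Notice: 46 hours given; 48 required (46 < 48). Not satisfied.
Quorum: 12 present; quorum is 12. Satisfied.
Vote: the annual budget requires four-fifths of the votes cast (12). 4/5 of 12 = 9.60, rounded up to 10, so 10 affirmative votes are needed; 10 voted in favor. Satisfied.

Invalid — notice requirement not satisfied.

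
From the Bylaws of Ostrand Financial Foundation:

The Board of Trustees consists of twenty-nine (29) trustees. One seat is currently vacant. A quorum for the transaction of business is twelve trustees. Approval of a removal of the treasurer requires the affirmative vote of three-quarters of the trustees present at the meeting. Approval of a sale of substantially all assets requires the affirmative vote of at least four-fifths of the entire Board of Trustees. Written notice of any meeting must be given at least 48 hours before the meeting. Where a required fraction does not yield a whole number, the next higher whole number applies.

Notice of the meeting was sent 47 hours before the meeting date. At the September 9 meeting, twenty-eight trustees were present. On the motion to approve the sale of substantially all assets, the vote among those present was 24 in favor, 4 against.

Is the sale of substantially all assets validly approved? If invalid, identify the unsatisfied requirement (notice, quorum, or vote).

Invalid — notice requirement not satisfied.

Notice: 47 hours given; 48 required (47 < 48). Not satisfied.
Quorum: 28 present; quorum is 12. Satisfied.
Vote: the sale of substantially all assets requires four-fifths of the entire Board of Trustees (29). 4/5 of 29 = 23.20, rounded up to 24, so 24 affirmative votes are needed; 24 voted in favor. Satisfied.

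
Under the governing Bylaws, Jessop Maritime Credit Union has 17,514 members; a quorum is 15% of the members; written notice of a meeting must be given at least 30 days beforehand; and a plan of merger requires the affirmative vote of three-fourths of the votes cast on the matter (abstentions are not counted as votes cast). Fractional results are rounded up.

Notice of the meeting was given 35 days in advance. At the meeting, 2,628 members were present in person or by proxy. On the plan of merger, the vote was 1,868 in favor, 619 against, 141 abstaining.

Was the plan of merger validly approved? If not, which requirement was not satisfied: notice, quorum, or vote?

Notice: 35 days given; 30 required. Satisfied.
Quorum: 15% of 17,514 = 2,627.10, rounded up to 2,628; 2,628 present. Satisfied.
Vote: requires three-fourths of the votes cast (2,628 − 141 abstaining = 2,487); 3/4 of 2487 = 1865.25, rounded up to 1866, so 1,866 needed; 1,868 in favor. Satisfied.

Valid — all requirements satisfied.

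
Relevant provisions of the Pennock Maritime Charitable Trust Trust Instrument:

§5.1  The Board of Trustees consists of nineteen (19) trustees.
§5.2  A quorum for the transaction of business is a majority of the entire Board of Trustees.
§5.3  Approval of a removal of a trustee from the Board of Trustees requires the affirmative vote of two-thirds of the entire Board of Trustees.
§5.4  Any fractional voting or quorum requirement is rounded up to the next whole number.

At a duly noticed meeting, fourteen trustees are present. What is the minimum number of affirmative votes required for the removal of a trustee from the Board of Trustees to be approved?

13

The removal of a trustee from the Board of Trustees requires two-thirds of the entire Board of Trustees (19).
2/3 of 19 = 12.67, rounded up to 13.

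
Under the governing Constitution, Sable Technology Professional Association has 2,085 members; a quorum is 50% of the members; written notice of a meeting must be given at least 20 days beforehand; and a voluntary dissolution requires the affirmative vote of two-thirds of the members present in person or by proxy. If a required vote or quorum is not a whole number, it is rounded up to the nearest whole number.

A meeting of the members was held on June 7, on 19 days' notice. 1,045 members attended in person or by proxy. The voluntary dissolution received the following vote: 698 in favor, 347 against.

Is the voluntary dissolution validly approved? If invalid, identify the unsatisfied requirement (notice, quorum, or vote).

Invalid — notice requirement not satisfied.

Notice: 19 days given; 20 required. Not satisfied.
Quorum: 50% of 2,085 = 1,042.50, rounded up to 1,043; 1,045 present. Satisfied.
Vote: requires two-thirds of those present (1,045); 2/3 of 1045 = 696.67, rounded up to 697, so 697 needed; 698 in favor. Satisfied.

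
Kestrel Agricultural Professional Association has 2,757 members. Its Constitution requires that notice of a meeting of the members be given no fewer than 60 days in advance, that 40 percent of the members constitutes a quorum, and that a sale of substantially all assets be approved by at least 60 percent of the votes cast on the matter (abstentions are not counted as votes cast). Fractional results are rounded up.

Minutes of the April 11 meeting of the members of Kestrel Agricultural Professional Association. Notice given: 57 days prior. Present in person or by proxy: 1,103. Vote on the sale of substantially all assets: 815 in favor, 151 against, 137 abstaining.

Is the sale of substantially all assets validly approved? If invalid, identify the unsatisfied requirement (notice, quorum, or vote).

Notice: 57 days given; 60 required. Not satisfied.
Quorum: 40% of 2,757 = 1,102.80, rounded up to 1,103; 1,103 present. Satisfied.
Vote: requires three-fifths of the votes cast (1,103 − 137 abstaining = 966); 3/5 of 966 = 579.60, rounded up to 580, so 580 needed; 815 in favor. Satisfied.

Invalid — notice requirement not satisfied.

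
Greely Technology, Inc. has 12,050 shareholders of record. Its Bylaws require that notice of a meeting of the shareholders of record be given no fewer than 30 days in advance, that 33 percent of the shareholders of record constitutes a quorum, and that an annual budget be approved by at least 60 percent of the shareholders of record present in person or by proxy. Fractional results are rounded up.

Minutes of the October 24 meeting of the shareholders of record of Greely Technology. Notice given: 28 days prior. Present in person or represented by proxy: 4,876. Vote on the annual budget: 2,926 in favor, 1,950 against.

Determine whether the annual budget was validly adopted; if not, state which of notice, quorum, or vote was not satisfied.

Invalid — notice requirement not satisfied.

Notice: 28 days given; 30 required. Not satisfied.
Quorum: 33% of 12,050 = 3,976.50, rounded up to 3,977; 4,876 present. Satisfied.
Vote: requires three-fifths of those present (4,876); 3/5 of 4876 = 2925.60, rounded up to 2926, so 2,926 needed; 2,926 in favor. Satisfied.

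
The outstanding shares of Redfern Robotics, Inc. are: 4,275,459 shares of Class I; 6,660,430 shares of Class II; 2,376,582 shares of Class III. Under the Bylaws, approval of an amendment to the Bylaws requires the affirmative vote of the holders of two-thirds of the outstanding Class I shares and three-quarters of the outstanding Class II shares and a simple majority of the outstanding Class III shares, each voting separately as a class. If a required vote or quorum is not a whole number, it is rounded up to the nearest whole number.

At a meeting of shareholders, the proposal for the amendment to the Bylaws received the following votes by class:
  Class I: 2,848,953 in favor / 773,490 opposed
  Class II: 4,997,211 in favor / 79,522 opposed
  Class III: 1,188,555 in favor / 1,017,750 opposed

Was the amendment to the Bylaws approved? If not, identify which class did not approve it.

Class I: 2/3 of 4275459 = 2850306; 2,850,306 required, 2,848,953 in favor — not approved.
Class II: 3/4 of 6660430 = 4995322.50, rounded up to 4995323; 4,995,323 required, 4,997,211 in favor — approved.
Class III: a majority of 2376582 is 1188292; 1,188,292 required, 1,188,555 in favor — approved.

Not approved — the Class I shares did not give the required vote.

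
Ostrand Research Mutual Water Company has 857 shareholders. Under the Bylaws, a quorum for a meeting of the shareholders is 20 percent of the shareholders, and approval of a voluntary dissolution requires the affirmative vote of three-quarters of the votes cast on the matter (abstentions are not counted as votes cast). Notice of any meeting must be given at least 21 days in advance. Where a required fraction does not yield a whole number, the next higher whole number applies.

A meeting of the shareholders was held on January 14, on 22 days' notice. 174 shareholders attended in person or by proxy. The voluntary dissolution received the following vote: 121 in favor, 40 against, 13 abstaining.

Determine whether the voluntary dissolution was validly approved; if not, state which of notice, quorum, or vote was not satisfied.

Valid — all requirements satisfied.

Notice: 22 days given; 21 required. Satisfied.
Quorum: 20% of 857 = 171.40, rounded up to 172; 174 present. Satisfied.
Vote: requires three-fourths of the votes cast (174 − 13 abstaining = 161); 3/4 of 161 = 120.75, rounded up to 121, so 121 needed; 121 in favor. Satisfied.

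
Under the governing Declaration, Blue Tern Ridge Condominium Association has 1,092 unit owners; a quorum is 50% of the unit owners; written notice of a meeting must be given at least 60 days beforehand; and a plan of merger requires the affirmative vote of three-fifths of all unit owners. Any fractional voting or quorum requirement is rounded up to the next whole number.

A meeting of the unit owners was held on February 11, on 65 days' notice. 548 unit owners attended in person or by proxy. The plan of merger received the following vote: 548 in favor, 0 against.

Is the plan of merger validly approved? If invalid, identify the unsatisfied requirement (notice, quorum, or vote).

Invalid — vote requirement not satisfied.

Notice: 65 days given; 60 required. Satisfied.
Quorum: 50% of 1,092 = 546; 548 present. Satisfied.
Vote: requires three-fifths of all unit owners (1,092); 3/5 of 1092 = 655.20, rounded up to 656, so 656 needed; 548 in favor. Not satisfied.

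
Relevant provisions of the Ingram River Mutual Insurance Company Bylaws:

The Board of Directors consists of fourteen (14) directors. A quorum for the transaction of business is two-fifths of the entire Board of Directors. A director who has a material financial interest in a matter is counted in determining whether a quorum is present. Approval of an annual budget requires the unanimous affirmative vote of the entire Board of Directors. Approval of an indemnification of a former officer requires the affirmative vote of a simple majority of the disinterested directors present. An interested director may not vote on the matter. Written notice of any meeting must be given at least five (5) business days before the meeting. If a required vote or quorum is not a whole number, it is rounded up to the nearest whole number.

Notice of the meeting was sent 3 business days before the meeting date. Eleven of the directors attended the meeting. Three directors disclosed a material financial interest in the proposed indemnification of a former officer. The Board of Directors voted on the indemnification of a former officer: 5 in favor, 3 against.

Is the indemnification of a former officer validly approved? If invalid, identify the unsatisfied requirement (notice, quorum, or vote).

Notice: 3 business days given; 5 required (3 < 5). Not satisfied.
Quorum: 11 present (interested directors count toward quorum); quorum is 6. Satisfied.
Vote: the indemnification of a former officer requires a majority of the disinterested directors present (11 − 3 = 8). A majority of 8 is 5, so 5 affirmative votes are needed; 5 voted in favor. Satisfied.

Invalid — notice requirement not satisfied.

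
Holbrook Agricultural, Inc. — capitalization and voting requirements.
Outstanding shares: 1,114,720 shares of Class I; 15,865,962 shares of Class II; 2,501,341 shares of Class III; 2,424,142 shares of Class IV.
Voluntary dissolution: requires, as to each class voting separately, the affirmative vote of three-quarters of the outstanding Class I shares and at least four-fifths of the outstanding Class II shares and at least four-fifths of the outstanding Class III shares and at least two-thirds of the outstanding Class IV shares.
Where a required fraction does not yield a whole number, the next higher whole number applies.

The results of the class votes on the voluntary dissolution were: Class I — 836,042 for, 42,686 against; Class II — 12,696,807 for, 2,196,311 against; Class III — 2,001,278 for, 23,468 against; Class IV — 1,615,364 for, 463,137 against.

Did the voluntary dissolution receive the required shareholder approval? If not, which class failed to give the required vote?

Class I: 3/4 of 1114720 = 836040; 836,040 required, 836,042 in favor — approved.
Class II: 4/5 of 15865962 = 12692769.60, rounded up to 12692770; 12,692,770 required, 12,696,807 in favor — approved.
Class III: 4/5 of 2501341 = 2001072.80, rounded up to 2001073; 2,001,073 required, 2,001,278 in favor — approved.
Class IV: 2/3 of 2424142 = 1616094.67, rounded up to 1616095; 1,616,095 required, 1,615,364 in favor — not approved.

Not approved — the Class IV shares did not give the required vote.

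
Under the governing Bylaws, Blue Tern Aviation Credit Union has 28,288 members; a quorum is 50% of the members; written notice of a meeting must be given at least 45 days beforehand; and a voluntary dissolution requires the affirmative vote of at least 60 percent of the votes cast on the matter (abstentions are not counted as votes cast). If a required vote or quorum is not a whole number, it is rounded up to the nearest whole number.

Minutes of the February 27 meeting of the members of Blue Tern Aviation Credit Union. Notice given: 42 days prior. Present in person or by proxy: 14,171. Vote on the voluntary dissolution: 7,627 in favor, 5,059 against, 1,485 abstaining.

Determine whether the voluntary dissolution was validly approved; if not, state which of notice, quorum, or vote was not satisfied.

Invalid — notice requirement not satisfied.

Notice: 42 days given; 45 required. Not satisfied.
Quorum: 50% of 28,288 = 14,144; 14,171 present. Satisfied.
Vote: requires three-fifths of the votes cast (14,171 − 1,485 abstaining = 12,686); 3/5 of 12686 = 7611.60, rounded up to 7612, so 7,612 needed; 7,627 in favor. Satisfied.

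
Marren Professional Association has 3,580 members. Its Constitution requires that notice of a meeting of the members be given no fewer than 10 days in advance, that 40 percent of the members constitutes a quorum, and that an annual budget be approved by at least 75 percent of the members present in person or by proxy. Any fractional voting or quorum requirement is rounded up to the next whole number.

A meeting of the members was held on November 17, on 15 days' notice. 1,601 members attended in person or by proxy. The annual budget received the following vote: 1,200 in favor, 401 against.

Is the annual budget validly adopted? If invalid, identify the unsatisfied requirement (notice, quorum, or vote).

Invalid — vote requirement not satisfied.

Notice: 15 days given; 10 required. Satisfied.
Quorum: 40% of 3,580 = 1,432; 1,601 present. Satisfied.
Vote: requires three-fourths of those present (1,601); 3/4 of 1601 = 1200.75, rounded up to 1201, so 1,201 needed; 1,200 in favor. Not satisfied.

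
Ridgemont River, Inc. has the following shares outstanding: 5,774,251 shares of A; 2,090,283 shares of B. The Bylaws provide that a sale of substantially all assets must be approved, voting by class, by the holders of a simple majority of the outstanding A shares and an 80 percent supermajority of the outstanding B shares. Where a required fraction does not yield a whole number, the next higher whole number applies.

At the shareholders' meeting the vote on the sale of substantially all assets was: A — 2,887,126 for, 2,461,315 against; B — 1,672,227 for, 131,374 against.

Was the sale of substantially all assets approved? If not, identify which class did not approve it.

Approved — every class gave the required vote.

A: a majority of 5774251 is 2887126; 2,887,126 required, 2,887,126 in favor — approved.
B: 4/5 of 2090283 = 1672226.40, rounded up to 1672227; 1,672,227 required, 1,672,227 in favor — approved.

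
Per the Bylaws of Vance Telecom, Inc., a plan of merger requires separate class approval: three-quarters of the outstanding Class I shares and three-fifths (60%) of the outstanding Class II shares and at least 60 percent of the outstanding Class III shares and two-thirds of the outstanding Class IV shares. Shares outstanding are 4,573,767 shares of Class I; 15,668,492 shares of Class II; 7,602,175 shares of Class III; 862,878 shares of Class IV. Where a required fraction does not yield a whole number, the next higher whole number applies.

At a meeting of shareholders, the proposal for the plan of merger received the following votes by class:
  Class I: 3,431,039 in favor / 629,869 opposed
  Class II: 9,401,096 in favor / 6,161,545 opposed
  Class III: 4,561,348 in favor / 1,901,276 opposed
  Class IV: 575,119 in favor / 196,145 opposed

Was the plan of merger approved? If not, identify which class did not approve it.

Not approved — the Class IV shares did not give the required vote.

Class I: 3/4 of 4573767 = 3430325.25, rounded up to 3430326; 3,430,326 required, 3,431,039 in favor — approved.
Class II: 3/5 of 15668492 = 9401095.20, rounded up to 9401096; 9,401,096 required, 9,401,096 in favor — approved.
Class III: 3/5 of 7602175 = 4561305; 4,561,305 required, 4,561,348 in favor — approved.
Class IV: 2/3 of 862878 = 575252; 575,252 required, 575,119 in favor — not approved.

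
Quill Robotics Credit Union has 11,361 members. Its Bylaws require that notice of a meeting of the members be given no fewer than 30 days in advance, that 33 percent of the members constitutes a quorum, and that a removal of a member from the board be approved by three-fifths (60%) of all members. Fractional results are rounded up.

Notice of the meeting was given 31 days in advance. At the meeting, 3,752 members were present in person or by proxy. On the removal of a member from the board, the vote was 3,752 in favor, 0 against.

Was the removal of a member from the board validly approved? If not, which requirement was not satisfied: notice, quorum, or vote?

Notice: 31 days given; 30 required. Satisfied.
Quorum: 33% of 11,361 = 3,749.13, rounded up to 3,750; 3,752 present. Satisfied.
Vote: requires three-fifths of all members (11,361); 3/5 of 11361 = 6816.60, rounded up to 6817, so 6,817 needed; 3,752 in favor. Not satisfied.

Invalid — vote requirement not satisfied.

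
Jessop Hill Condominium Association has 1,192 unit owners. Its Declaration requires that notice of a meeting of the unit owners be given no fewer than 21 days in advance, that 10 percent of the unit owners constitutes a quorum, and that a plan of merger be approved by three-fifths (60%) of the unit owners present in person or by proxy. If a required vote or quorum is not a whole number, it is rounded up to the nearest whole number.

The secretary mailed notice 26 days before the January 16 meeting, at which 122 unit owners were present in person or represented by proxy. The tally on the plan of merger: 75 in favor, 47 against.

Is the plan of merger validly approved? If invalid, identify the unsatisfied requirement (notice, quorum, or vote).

Valid — all requirements satisfied.

Notice: 26 days given; 21 required. Satisfied.
Quorum: 10% of 1,192 = 119.20, rounded up to 120; 122 present. Satisfied.
Vote: requires three-fifths of those present (122); 3/5 of 122 = 73.20, rounded up to 74, so 74 needed; 75 in favor. Satisfied.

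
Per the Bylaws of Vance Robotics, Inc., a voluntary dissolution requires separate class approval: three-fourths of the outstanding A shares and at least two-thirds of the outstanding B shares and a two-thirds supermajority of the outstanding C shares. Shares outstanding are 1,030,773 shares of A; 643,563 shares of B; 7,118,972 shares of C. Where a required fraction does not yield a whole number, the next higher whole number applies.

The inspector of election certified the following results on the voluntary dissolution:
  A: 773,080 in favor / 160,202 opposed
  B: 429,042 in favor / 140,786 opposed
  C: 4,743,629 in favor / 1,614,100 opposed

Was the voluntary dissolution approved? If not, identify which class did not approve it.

Not approved — the C shares did not give the required vote.

A: 3/4 of 1030773 = 773079.75, rounded up to 773080; 773,080 required, 773,080 in favor — approved.
B: 2/3 of 643563 = 429042; 429,042 required, 429,042 in favor — approved.
C: 2/3 of 7118972 = 4745981.33, rounded up to 4745982; 4,745,982 required, 4,743,629 in favor — not approved.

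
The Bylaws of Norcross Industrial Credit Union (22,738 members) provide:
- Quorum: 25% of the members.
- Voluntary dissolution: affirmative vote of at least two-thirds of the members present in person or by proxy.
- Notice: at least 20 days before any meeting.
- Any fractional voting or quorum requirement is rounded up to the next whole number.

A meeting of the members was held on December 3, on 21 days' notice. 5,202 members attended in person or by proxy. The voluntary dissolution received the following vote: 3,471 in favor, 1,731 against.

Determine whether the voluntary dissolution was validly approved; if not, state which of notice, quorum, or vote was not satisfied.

Invalid — quorum requirement not satisfied.

Notice: 21 days given; 20 required. Satisfied.
Quorum: 25% of 22,738 = 5,684.50, rounded up to 5,685; 5,202 present. Not satisfied.
Vote: requires two-thirds of those present (5,202); 2/3 of 5202 = 3468, so 3,468 needed; 3,471 in favor. Satisfied.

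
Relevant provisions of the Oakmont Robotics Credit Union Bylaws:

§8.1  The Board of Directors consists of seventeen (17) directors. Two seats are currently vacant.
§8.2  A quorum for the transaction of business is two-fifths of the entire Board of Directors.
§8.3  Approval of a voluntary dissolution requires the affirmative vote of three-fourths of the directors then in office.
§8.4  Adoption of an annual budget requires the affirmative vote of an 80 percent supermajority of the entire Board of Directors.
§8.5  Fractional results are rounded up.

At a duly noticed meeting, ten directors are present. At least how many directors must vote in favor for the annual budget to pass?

14

The annual budget requires four-fifths of the entire Board of Directors (17).
4/5 of 17 = 13.60, rounded up to 14.
(Only 10 can vote, so the annual budget cannot pass at this meeting, but the required vote is still 14.)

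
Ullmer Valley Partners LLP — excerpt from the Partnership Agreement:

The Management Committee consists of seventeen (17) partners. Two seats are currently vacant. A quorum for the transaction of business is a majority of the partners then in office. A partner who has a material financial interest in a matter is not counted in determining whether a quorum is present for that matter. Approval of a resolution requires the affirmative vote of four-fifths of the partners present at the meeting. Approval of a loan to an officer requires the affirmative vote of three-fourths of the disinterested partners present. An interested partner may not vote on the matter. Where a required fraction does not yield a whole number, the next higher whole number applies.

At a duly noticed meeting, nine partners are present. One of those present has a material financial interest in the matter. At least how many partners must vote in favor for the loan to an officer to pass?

6

The loan to an officer requires three-fourths of the disinterested partners present (9 − 1 = 8).
3/4 of 8 = 6.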